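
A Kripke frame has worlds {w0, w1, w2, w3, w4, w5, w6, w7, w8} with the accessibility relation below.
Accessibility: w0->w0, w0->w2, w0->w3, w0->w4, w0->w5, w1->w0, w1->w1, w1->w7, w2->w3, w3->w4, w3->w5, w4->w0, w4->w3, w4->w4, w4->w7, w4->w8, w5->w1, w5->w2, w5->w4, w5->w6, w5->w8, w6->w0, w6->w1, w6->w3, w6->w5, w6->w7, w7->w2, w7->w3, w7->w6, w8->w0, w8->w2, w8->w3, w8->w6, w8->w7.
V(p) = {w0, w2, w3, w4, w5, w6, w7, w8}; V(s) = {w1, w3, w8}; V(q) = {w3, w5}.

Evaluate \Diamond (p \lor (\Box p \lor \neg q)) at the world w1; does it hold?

At w1: \Diamond (p \lor (\Box p \lor \neg q)) requires p \lor (\Box p \lor \neg q) at some successor in {w0, w1, w7}.
  p \lor (\Box p \lor \neg q) holds at w0, so \Diamond (p \lor (\Box p \lor \neg q)) is true at w1.
    At w0: p is true, \Box p \lor \neg q is true, so p \lor (\Box p \lor \neg q) is true.
      At w0: \Box p is true, \neg q is true, so \Box p \lor \neg q is true.

Yes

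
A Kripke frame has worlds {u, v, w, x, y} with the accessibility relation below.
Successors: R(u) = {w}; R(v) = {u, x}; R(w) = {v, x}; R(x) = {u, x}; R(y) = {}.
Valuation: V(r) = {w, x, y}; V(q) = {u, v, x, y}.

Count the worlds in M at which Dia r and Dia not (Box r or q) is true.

1

Let φ = Dia r and Dia not (Box r or q). Evaluate φ at each world:
  u (successors {w}): φ is true.
  v (successors {u, x}): φ is false.
  w (successors {v, x}): φ is false.
  x (successors {u, x}): φ is false.
  y (successors ∅): φ is false.
For instance, at u:
  At u: Dia r is true, Dia not (Box r or q) is true, so Dia r and Dia not (Box r or q) is true.
    At u: Dia r requires r at some successor in {w}.
      r holds at w, so Dia r is true at u.
    At u: Dia not (Box r or q) requires not (Box r or q) at some successor in {w}.
      not (Box r or q) holds at w, so Dia not (Box r or q) is true at u.
Satisfying worlds: {u}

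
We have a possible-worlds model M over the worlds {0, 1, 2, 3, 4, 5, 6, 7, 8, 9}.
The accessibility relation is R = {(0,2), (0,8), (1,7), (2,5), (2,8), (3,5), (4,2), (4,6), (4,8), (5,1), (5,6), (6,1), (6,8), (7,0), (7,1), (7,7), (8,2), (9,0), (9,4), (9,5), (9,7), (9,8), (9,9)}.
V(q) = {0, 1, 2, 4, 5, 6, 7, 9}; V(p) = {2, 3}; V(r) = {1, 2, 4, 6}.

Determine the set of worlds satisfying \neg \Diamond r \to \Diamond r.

0, 4, 5, 6, 7, 8, 9

Let φ = \neg \Diamond r \to \Diamond r. Evaluate φ at each world:
  0 (successors {2, 8}): φ is true.
  1 (successors {7}): φ is false.
  2 (successors {5, 8}): φ is false.
  3 (successors {5}): φ is false.
  4 (successors {2, 6, 8}): φ is true.
  5 (successors {1, 6}): φ is true.
  6 (successors {1, 8}): φ is true.
  7 (successors {0, 1, 7}): φ is true.
  8 (successors {2}): φ is true.
  9 (successors {0, 4, 5, 7, 8, 9}): φ is true.
For instance, at 7:
  At 7: \neg \Diamond r is false, \Diamond r is true, so \neg \Diamond r \to \Diamond r is true.
    At 7: \Diamond r is true, so \neg \Diamond r is false.
      At 7: \Diamond r requires r at some successor in {0, 1, 7}.
        r holds at 1, so \Diamond r is true at 7.
    At 7: \Diamond r requires r at some successor in {0, 1, 7}.
      r holds at 1, so \Diamond r is true at 7.
Satisfying worlds: {0, 4, 5, 6, 7, 8, 9}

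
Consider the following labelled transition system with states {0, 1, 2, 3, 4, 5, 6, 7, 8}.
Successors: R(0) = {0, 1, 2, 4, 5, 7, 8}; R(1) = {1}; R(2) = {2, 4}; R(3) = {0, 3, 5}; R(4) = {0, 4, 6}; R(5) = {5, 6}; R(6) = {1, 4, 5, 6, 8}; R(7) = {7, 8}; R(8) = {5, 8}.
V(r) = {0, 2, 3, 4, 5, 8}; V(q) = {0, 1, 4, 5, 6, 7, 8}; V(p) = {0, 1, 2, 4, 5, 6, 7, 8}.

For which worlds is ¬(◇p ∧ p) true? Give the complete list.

Let φ = ¬(◇p ∧ p). Evaluate φ at each world:
  0 (successors {0, 1, 2, 4, 5, 7, 8}): φ is false.
  1 (successors {1}): φ is false.
  2 (successors {2, 4}): φ is false.
  3 (successors {0, 3, 5}): φ is true.
  4 (successors {0, 4, 6}): φ is false.
  5 (successors {5, 6}): φ is false.
  6 (successors {1, 4, 5, 6, 8}): φ is false.
  7 (successors {7, 8}): φ is false.
  8 (successors {5, 8}): φ is false.
For instance, at 6:
  At 6: ◇p ∧ p is true, so ¬(◇p ∧ p) is false.
    At 6: ◇p is true, p is true, so ◇p ∧ p is true.
      At 6: ◇p requires p at some successor in {1, 4, 5, 6, 8}.
        p holds at 1, so ◇p is true at 6.
Satisfying worlds: {3}

3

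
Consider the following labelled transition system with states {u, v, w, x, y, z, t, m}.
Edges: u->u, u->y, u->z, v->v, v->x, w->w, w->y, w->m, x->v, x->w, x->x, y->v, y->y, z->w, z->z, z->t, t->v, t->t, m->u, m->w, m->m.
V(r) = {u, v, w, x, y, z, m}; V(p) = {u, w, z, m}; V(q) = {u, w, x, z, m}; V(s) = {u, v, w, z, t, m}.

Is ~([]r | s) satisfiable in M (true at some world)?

No

Recall that []ψ holds at a world iff ψ holds at every accessible world, and <>ψ holds iff ψ holds at some accessible world.
Let φ = ~([]r | s). Evaluate φ at each world:
  u (successors {u, y, z}): φ is false.
  v (successors {v, x}): φ is false.
  w (successors {w, y, m}): φ is false.
  x (successors {v, w, x}): φ is false.
  y (successors {v, y}): φ is false.
  z (successors {w, z, t}): φ is false.
  t (successors {v, t}): φ is false.
  m (successors {u, w, m}): φ is false.
For instance, at w:
  At w: []r | s is true, so ~([]r | s) is false.
    At w: []r is true, s is true, so []r | s is true.
      At w: []r requires r at every successor {w, y, m}.
        At w: r is true.
        At y: r is true.
        At m: r is true.
      So []r is true at w.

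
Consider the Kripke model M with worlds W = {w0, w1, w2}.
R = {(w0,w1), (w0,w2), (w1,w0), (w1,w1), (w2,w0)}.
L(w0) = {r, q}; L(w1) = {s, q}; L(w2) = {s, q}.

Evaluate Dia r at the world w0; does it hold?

No

At w0: Dia r requires r at some successor in {w1, w2}.
  At w1: r is false.
  At w2: r is false.
So Dia r is false at w0.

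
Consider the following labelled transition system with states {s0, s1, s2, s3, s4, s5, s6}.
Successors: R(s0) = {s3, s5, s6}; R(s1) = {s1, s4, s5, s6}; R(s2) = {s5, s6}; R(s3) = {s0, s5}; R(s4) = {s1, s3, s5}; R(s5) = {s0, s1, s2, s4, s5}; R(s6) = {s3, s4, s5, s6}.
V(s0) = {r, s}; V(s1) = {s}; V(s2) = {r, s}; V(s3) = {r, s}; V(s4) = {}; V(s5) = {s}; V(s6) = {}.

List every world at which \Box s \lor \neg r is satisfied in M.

Let φ = \Box s \lor \neg r. Evaluate φ at each world:
  s0 (successors {s3, s5, s6}): φ is false.
  s1 (successors {s1, s4, s5, s6}): φ is true.
  s2 (successors {s5, s6}): φ is false.
  s3 (successors {s0, s5}): φ is true.
  s4 (successors {s1, s3, s5}): φ is true.
  s5 (successors {s0, s1, s2, s4, s5}): φ is true.
  s6 (successors {s3, s4, s5, s6}): φ is true.
For instance, at s6:
  At s6: \Box s is false, \neg r is true, so \Box s \lor \neg r is true.
    At s6: \Box s requires s at every successor {s3, s4, s5, s6}.
      s fails at s4, so \Box s is false at s6.
Satisfying worlds: {s1, s3, s4, s5, s6}

s1, s3, s4, s5, s6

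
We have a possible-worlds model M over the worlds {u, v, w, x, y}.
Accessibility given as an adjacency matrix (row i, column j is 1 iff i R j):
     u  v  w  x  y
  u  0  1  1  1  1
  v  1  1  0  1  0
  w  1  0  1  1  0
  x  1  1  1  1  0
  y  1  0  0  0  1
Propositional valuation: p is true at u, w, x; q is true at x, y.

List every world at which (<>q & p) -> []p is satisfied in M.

v, w, y

Recall that []ψ holds at a world iff ψ holds at every accessible world, and <>ψ holds iff ψ holds at some accessible world.
Let φ = (<>q & p) -> []p. Evaluate φ at each world:
  u (successors {v, w, x, y}): φ is false.
  v (successors {u, v, x}): φ is true.
  w (successors {u, w, x}): φ is true.
  x (successors {u, v, w, x}): φ is false.
  y (successors {u, y}): φ is true.
For instance, at y:
  At y: <>q & p is false, []p is false, so (<>q & p) -> []p is true.
    At y: <>q is true, p is false, so <>q & p is false.
      At y: <>q requires q at some successor in {u, y}.
        q holds at y, so <>q is true at y.
    At y: []p requires p at every successor {u, y}.
      p fails at y, so []p is false at y.
Satisfying worlds: {v, w, y}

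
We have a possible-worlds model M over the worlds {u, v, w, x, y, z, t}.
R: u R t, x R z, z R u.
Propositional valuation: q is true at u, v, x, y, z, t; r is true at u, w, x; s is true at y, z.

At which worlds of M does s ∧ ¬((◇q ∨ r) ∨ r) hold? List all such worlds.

Recall that ◇ψ holds at a world iff ψ holds at some accessible world.
Let φ = s ∧ ¬((◇q ∨ r) ∨ r). Evaluate φ at each world:
  u (successors {t}): φ is false.
  v (successors ∅): φ is false.
  w (successors ∅): φ is false.
  x (successors {z}): φ is false.
  y (successors ∅): φ is true.
  z (successors {u}): φ is false.
  t (successors ∅): φ is false.
For instance, at x:
  At x: s is false, ¬((◇q ∨ r) ∨ r) is false, so s ∧ ¬((◇q ∨ r) ∨ r) is false.
    At x: (◇q ∨ r) ∨ r is true, so ¬((◇q ∨ r) ∨ r) is false.
      At x: ◇q ∨ r is true, r is true, so (◇q ∨ r) ∨ r is true.
Satisfying worlds: {y}

y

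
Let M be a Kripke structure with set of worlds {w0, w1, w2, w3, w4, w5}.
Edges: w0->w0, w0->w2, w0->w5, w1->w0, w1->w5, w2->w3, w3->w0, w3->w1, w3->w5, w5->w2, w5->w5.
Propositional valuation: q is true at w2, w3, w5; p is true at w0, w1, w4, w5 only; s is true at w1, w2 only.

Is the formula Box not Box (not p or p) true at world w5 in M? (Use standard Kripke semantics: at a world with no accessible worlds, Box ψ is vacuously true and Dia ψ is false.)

At w5: Box not Box (not p or p) requires not Box (not p or p) at every successor {w2, w5}.
  not Box (not p or p) fails at w2, so Box not Box (not p or p) is false at w5.
    At w2: Box (not p or p) is true, so not Box (not p or p) is false.
      At w2: Box (not p or p) requires not p or p at every successor {w3}.
        At w3: not p or p is true.
      So Box (not p or p) is true at w2.

No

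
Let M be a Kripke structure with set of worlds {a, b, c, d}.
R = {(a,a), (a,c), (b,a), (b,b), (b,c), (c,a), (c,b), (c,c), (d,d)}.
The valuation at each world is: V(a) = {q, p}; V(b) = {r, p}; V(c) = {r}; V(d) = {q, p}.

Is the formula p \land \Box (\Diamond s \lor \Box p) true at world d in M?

At d: p is true, \Box (\Diamond s \lor \Box p) is true, so p \land \Box (\Diamond s \lor \Box p) is true.
  At d: \Box (\Diamond s \lor \Box p) requires \Diamond s \lor \Box p at every successor {d}.
      At d: \Diamond s is false, \Box p is true, so \Diamond s \lor \Box p is true.
  So \Box (\Diamond s \lor \Box p) is true at d.

Yes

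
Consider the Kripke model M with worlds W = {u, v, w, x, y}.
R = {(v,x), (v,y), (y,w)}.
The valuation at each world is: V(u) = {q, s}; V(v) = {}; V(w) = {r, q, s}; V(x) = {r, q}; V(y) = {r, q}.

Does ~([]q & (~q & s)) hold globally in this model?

Yes

Let φ = ~([]q & (~q & s)). Evaluate φ at each world:
  u (successors ∅): φ is true.
  v (successors {x, y}): φ is true.
  w (successors ∅): φ is true.
  x (successors ∅): φ is true.
  y (successors {w}): φ is true.
For instance, at y:
  At y: []q & (~q & s) is false, so ~([]q & (~q & s)) is true.
    At y: []q is true, ~q & s is false, so []q & (~q & s) is false.
      At y: []q requires q at every successor {w}.
        At w: q is true.
      So []q is true at y.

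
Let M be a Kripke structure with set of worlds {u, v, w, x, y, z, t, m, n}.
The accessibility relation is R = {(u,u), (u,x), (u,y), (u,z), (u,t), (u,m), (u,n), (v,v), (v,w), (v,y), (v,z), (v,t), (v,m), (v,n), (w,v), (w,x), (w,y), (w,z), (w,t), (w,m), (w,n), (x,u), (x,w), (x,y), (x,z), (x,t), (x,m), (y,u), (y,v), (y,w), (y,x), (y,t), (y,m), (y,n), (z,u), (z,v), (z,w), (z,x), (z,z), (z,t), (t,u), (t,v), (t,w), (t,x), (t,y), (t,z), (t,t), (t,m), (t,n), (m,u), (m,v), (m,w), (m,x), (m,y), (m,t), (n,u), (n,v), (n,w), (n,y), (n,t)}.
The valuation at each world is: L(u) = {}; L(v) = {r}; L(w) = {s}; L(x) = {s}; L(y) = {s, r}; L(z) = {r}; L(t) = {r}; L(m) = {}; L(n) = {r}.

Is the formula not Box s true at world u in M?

At u: Box s is false, so not Box s is true.
  At u: Box s requires s at every successor {u, x, y, z, t, m, n}.
    s fails at u, so Box s is false at u.

Yes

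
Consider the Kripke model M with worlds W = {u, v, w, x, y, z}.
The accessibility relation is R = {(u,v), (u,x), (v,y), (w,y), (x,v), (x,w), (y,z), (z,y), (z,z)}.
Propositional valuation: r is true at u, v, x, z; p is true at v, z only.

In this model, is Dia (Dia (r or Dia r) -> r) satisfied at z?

Yes

At z: Dia (Dia (r or Dia r) -> r) requires Dia (r or Dia r) -> r at some successor in {y, z}.
  Dia (r or Dia r) -> r holds at z, so Dia (Dia (r or Dia r) -> r) is true at z.
    At z: Dia (r or Dia r) is true, r is true, so Dia (r or Dia r) -> r is true.
      At z: Dia (r or Dia r) requires r or Dia r at some successor in {y, z}.
        r or Dia r holds at y, so Dia (r or Dia r) is true at z.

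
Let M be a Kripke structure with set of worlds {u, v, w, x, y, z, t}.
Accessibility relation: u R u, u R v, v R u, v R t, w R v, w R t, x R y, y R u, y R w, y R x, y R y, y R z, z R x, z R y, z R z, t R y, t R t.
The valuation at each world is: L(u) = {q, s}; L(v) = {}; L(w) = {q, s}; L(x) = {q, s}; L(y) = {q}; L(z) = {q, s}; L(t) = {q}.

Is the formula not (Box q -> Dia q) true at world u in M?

No

At u: Box q -> Dia q is true, so not (Box q -> Dia q) is false.
  At u: Box q is false, Dia q is true, so Box q -> Dia q is true.
    At u: Box q requires q at every successor {u, v}.
      q fails at v, so Box q is false at u.
    At u: Dia q requires q at some successor in {u, v}.
      q holds at u, so Dia q is true at u.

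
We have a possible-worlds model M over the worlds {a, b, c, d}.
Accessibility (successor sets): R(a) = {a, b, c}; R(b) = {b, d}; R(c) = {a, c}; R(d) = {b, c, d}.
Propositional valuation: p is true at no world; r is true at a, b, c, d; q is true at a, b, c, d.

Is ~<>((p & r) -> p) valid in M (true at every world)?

No

Let φ = ~<>((p & r) -> p). Evaluate φ at each world:
  a (successors {a, b, c}): φ is false.
  b (successors {b, d}): φ is false.
  c (successors {a, c}): φ is false.
  d (successors {b, c, d}): φ is false.
Detail at a (counterexample):
  At a: <>((p & r) -> p) is true, so ~<>((p & r) -> p) is false.
    At a: <>((p & r) -> p) requires (p & r) -> p at some successor in {a, b, c}.
      (p & r) -> p holds at a, so <>((p & r) -> p) is true at a.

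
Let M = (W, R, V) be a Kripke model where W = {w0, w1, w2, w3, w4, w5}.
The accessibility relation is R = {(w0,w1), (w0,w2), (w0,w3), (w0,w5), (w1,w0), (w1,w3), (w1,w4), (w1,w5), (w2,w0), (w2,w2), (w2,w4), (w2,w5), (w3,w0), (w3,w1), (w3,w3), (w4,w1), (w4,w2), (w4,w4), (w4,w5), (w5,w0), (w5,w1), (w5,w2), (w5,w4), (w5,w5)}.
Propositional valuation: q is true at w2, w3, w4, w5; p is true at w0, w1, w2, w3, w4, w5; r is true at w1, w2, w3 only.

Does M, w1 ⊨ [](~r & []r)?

Recall that []ψ holds at a world iff ψ holds at every accessible world, and <>ψ holds iff ψ holds at some accessible world.
At w1: [](~r & []r) requires ~r & []r at every successor {w0, w3, w4, w5}.
  ~r & []r fails at w0, so [](~r & []r) is false at w1.
    At w0: ~r is true, []r is false, so ~r & []r is false.
      At w0: []r requires r at every successor {w1, w2, w3, w5}.
        r fails at w5, so []r is false at w0.

No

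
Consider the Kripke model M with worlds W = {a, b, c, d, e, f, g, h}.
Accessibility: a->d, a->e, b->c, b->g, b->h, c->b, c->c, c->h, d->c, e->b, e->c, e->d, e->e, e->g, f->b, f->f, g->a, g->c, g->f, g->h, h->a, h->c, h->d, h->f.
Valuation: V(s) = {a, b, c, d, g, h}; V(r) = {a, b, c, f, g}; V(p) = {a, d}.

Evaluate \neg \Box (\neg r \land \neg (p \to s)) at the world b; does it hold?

Recall that \Box ψ holds at a world iff ψ holds at every accessible world, and \Diamond ψ holds iff ψ holds at some accessible world.
At b: \Box (\neg r \land \neg (p \to s)) is false, so \neg \Box (\neg r \land \neg (p \to s)) is true.
  At b: \Box (\neg r \land \neg (p \to s)) requires \neg r \land \neg (p \to s) at every successor {c, g, h}.
    \neg r \land \neg (p \to s) fails at c, so \Box (\neg r \land \neg (p \to s)) is false at b.

Yes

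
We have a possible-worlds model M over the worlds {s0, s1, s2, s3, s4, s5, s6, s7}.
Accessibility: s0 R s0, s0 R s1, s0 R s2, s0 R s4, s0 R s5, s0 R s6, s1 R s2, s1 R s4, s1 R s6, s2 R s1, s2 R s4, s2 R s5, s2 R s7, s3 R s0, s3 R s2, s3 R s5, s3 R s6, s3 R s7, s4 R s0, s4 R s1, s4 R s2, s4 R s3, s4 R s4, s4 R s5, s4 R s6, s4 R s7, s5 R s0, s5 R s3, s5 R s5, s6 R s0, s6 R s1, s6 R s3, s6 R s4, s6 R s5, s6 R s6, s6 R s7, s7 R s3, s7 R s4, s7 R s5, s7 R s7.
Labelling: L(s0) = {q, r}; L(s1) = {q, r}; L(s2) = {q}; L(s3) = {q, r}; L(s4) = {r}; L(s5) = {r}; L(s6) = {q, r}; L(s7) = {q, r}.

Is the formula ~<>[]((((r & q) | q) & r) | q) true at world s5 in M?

At s5: <>[]((((r & q) | q) & r) | q) is false, so ~<>[]((((r & q) | q) & r) | q) is true.
  At s5: <>[]((((r & q) | q) & r) | q) requires []((((r & q) | q) & r) | q) at some successor in {s0, s3, s5}.
    At s0: []((((r & q) | q) & r) | q) is false.
    At s3: []((((r & q) | q) & r) | q) is false.
    At s5: []((((r & q) | q) & r) | q) is false.
  So <>[]((((r & q) | q) & r) | q) is false at s5.

Yes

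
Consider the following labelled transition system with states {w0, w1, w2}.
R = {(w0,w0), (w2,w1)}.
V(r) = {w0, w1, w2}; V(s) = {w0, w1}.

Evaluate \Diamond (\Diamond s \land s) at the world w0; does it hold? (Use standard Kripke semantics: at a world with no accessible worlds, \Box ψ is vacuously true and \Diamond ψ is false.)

Yes

Recall that \Diamond ψ holds at a world iff ψ holds at some accessible world.
At w0: \Diamond (\Diamond s \land s) requires \Diamond s \land s at some successor in {w0}.
  \Diamond s \land s holds at w0, so \Diamond (\Diamond s \land s) is true at w0.
    At w0: \Diamond s is true, s is true, so \Diamond s \land s is true.
      At w0: \Diamond s requires s at some successor in {w0}.
        s holds at w0, so \Diamond s is true at w0.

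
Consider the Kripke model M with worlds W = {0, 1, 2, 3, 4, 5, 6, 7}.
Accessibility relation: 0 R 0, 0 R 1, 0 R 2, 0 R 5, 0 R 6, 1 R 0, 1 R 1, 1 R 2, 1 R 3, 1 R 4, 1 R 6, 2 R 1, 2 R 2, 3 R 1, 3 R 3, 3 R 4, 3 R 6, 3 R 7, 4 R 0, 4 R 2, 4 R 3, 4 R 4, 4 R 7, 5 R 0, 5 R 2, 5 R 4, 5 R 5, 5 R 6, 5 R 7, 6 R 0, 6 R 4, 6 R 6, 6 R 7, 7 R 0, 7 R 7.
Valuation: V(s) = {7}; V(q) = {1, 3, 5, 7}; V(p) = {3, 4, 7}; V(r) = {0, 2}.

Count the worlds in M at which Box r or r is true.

2

Recall that Box ψ holds at a world iff ψ holds at every accessible world, and Dia ψ holds iff ψ holds at some accessible world.
Let φ = Box r or r. Evaluate φ at each world:
  0 (successors {0, 1, 2, 5, 6}): φ is true.
  1 (successors {0, 1, 2, 3, 4, 6}): φ is false.
  2 (successors {1, 2}): φ is true.
  3 (successors {1, 3, 4, 6, 7}): φ is false.
  4 (successors {0, 2, 3, 4, 7}): φ is false.
  5 (successors {0, 2, 4, 5, 6, 7}): φ is false.
  6 (successors {0, 4, 6, 7}): φ is false.
  7 (successors {0, 7}): φ is false.
For instance, at 4:
  At 4: Box r is false, r is false, so Box r or r is false.
    At 4: Box r requires r at every successor {0, 2, 3, 4, 7}.
      r fails at 3, so Box r is false at 4.
Satisfying worlds: {0, 2}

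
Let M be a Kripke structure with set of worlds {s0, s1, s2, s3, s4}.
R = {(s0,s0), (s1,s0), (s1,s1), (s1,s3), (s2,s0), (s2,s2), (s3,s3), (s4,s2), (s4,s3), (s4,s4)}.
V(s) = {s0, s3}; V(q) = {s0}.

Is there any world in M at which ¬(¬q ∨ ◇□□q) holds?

No

Let φ = ¬(¬q ∨ ◇□□q). Evaluate φ at each world:
  s0 (successors {s0}): φ is false.
  s1 (successors {s0, s1, s3}): φ is false.
  s2 (successors {s0, s2}): φ is false.
  s3 (successors {s3}): φ is false.
  s4 (successors {s2, s3, s4}): φ is false.
For instance, at s4:
  At s4: ¬q ∨ ◇□□q is true, so ¬(¬q ∨ ◇□□q) is false.
    At s4: ¬q is true, ◇□□q is false, so ¬q ∨ ◇□□q is true.
      At s4: ◇□□q requires □□q at some successor in {s2, s3, s4}.
        At s2: □□q is false.
        At s3: □□q is false.
        At s4: □□q is false.
      So ◇□□q is false at s4.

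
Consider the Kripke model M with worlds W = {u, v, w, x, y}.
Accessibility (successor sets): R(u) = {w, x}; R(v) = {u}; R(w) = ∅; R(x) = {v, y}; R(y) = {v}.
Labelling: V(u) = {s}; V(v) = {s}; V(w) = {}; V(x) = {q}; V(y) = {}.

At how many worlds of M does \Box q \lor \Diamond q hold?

Recall that \Box ψ holds at a world iff ψ holds at every accessible world, and \Diamond ψ holds iff ψ holds at some accessible world.
Let φ = \Box q \lor \Diamond q. Evaluate φ at each world:
  u (successors {w, x}): φ is true.
  v (successors {u}): φ is false.
  w (successors ∅): φ is true.
  x (successors {v, y}): φ is false.
  y (successors {v}): φ is false.
For instance, at u:
  At u: \Box q is false, \Diamond q is true, so \Box q \lor \Diamond q is true.
    At u: \Box q requires q at every successor {w, x}.
      q fails at w, so \Box q is false at u.
    At u: \Diamond q requires q at some successor in {w, x}.
      q holds at x, so \Diamond q is true at u.
Satisfying worlds: {u, w}

2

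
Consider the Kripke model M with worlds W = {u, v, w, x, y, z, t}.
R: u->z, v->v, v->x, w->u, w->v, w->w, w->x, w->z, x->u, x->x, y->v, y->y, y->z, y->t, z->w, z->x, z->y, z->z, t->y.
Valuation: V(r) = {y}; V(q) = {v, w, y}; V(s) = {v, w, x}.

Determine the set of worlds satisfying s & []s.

v

Recall that []ψ holds at a world iff ψ holds at every accessible world, and <>ψ holds iff ψ holds at some accessible world.
Let φ = s & []s. Evaluate φ at each world:
  u (successors {z}): φ is false.
  v (successors {v, x}): φ is true.
  w (successors {u, v, w, x, z}): φ is false.
  x (successors {u, x}): φ is false.
  y (successors {v, y, z, t}): φ is false.
  z (successors {w, x, y, z}): φ is false.
  t (successors {y}): φ is false.
For instance, at v:
  At v: s is true, []s is true, so s & []s is true.
    At v: []s requires s at every successor {v, x}.
      At v: s is true.
      At x: s is true.
    So []s is true at v.
Satisfying worlds: {v}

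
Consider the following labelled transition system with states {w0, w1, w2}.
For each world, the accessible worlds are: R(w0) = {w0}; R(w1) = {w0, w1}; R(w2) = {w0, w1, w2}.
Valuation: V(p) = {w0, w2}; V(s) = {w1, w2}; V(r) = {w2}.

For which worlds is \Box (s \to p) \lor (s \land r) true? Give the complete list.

w0, w2

Let φ = \Box (s \to p) \lor (s \land r). Evaluate φ at each world:
  w0 (successors {w0}): φ is true.
  w1 (successors {w0, w1}): φ is false.
  w2 (successors {w0, w1, w2}): φ is true.
For instance, at w0:
  At w0: \Box (s \to p) is true, s \land r is false, so \Box (s \to p) \lor (s \land r) is true.
    At w0: \Box (s \to p) requires s \to p at every successor {w0}.
      At w0: s \to p is true.
    So \Box (s \to p) is true at w0.
Satisfying worlds: {w0, w2}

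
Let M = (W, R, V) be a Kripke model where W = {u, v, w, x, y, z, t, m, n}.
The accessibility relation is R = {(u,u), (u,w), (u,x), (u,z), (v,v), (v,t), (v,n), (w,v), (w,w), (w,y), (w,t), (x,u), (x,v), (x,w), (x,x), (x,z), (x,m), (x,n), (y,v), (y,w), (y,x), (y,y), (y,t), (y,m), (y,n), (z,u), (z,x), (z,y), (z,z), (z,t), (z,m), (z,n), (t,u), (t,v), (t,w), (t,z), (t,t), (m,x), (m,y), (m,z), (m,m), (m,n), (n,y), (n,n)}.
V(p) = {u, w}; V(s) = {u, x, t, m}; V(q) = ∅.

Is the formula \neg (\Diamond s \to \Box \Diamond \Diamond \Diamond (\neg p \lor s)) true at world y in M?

At y: \Diamond s \to \Box \Diamond \Diamond \Diamond (\neg p \lor s) is true, so \neg (\Diamond s \to \Box \Diamond \Diamond \Diamond (\neg p \lor s)) is false.
  At y: \Diamond s is true, \Box \Diamond \Diamond \Diamond (\neg p \lor s) is true, so \Diamond s \to \Box \Diamond \Diamond \Diamond (\neg p \lor s) is true.
    At y: \Diamond s requires s at some successor in {v, w, x, y, t, m, n}.
      s holds at x, so \Diamond s is true at y.
    At y: \Box \Diamond \Diamond \Diamond (\neg p \lor s) requires \Diamond \Diamond \Diamond (\neg p \lor s) at every successor {v, w, x, y, t, m, n}.
      At v: \Diamond \Diamond \Diamond (\neg p \lor s) is true.
      At w: \Diamond \Diamond \Diamond (\neg p \lor s) is true.
      At x: \Diamond \Diamond \Diamond (\neg p \lor s) is true.
      At y: \Diamond \Diamond \Diamond (\neg p \lor s) is true.
      At t: \Diamond \Diamond \Diamond (\neg p \lor s) is true.
      At m: \Diamond \Diamond \Diamond (\neg p \lor s) is true.
      At n: \Diamond \Diamond \Diamond (\neg p \lor s) is true.
    So \Box \Diamond \Diamond \Diamond (\neg p \lor s) is true at y.

No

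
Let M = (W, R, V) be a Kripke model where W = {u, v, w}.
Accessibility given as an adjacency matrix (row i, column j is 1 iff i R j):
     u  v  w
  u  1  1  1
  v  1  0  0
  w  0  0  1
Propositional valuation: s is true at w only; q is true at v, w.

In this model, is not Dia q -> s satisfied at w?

Yes

Recall that Dia ψ holds at a world iff ψ holds at some accessible world.
At w: not Dia q is false, s is true, so not Dia q -> s is true.
  At w: Dia q is true, so not Dia q is false.
    At w: Dia q requires q at some successor in {w}.
      q holds at w, so Dia q is true at w.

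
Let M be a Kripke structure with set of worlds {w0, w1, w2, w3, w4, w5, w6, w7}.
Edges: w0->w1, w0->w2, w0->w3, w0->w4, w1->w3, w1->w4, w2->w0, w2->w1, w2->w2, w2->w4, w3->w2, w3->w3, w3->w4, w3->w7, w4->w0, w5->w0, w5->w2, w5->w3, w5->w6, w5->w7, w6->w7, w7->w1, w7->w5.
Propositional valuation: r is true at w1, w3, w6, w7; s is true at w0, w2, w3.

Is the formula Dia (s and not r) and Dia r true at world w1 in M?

No

At w1: Dia (s and not r) is false, Dia r is true, so Dia (s and not r) and Dia r is false.
  At w1: Dia (s and not r) requires s and not r at some successor in {w3, w4}.
    At w3: s and not r is false.
    At w4: s and not r is false.
  So Dia (s and not r) is false at w1.
  At w1: Dia r requires r at some successor in {w3, w4}.
    r holds at w3, so Dia r is true at w1.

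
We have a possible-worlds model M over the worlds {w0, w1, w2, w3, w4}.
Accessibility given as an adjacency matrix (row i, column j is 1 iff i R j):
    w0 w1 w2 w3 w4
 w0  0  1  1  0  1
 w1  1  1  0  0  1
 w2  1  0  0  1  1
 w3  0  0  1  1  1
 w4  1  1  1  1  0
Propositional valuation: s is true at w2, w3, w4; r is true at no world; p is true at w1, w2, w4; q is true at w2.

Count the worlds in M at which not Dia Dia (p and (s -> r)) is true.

Let φ = not Dia Dia (p and (s -> r)). Evaluate φ at each world:
  w0 (successors {w1, w2, w4}): φ is false.
  w1 (successors {w0, w1, w4}): φ is false.
  w2 (successors {w0, w3, w4}): φ is false.
  w3 (successors {w2, w3, w4}): φ is false.
  w4 (successors {w0, w1, w2, w3}): φ is false.
For instance, at w1:
  At w1: Dia Dia (p and (s -> r)) is true, so not Dia Dia (p and (s -> r)) is false.
    At w1: Dia Dia (p and (s -> r)) requires Dia (p and (s -> r)) at some successor in {w0, w1, w4}.
      Dia (p and (s -> r)) holds at w0, so Dia Dia (p and (s -> r)) is true at w1.
Satisfying worlds: none.

0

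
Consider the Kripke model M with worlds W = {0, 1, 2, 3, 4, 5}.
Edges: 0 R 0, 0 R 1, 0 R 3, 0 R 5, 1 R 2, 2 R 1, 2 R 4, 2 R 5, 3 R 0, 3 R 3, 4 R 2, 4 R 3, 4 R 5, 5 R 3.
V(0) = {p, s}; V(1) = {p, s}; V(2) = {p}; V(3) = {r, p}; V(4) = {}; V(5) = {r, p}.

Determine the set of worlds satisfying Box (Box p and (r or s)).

Let φ = Box (Box p and (r or s)). Evaluate φ at each world:
  0 (successors {0, 1, 3, 5}): φ is true.
  1 (successors {2}): φ is false.
  2 (successors {1, 4, 5}): φ is false.
  3 (successors {0, 3}): φ is true.
  4 (successors {2, 3, 5}): φ is false.
  5 (successors {3}): φ is true.
For instance, at 5:
  At 5: Box (Box p and (r or s)) requires Box p and (r or s) at every successor {3}.
      At 3: Box p is true, r or s is true, so Box p and (r or s) is true.
  So Box (Box p and (r or s)) is true at 5.
Satisfying worlds: {0, 3, 5}

0, 3, 5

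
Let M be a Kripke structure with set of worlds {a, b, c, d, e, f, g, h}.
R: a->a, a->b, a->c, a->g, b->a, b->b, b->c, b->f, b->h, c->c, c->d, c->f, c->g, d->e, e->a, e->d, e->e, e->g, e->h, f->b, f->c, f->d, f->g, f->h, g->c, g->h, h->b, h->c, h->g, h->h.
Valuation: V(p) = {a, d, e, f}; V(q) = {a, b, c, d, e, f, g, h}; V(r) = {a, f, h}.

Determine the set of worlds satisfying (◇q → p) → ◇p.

Recall that ◇ψ holds at a world iff ψ holds at some accessible world.
Let φ = (◇q → p) → ◇p. Evaluate φ at each world:
  a (successors {a, b, c, g}): φ is true.
  b (successors {a, b, c, f, h}): φ is true.
  c (successors {c, d, f, g}): φ is true.
  d (successors {e}): φ is true.
  e (successors {a, d, e, g, h}): φ is true.
  f (successors {b, c, d, g, h}): φ is true.
  g (successors {c, h}): φ is true.
  h (successors {b, c, g, h}): φ is true.
For instance, at g:
  At g: ◇q → p is false, ◇p is false, so (◇q → p) → ◇p is true.
    At g: ◇q is true, p is false, so ◇q → p is false.
      At g: ◇q requires q at some successor in {c, h}.
        q holds at c, so ◇q is true at g.
    At g: ◇p requires p at some successor in {c, h}.
      At c: p is false.
      At h: p is false.
    So ◇p is false at g.
Satisfying worlds: {a, b, c, d, e, f, g, h}

a, b, c, d, e, f, g, h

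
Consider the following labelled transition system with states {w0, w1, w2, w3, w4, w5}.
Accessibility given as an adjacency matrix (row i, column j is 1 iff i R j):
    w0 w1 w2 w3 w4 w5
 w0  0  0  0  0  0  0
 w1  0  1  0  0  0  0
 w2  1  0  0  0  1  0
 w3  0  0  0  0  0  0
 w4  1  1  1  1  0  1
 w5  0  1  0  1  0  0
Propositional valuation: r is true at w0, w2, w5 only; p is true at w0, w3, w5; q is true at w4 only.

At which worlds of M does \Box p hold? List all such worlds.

Recall that \Box ψ holds at a world iff ψ holds at every accessible world, and \Diamond ψ holds iff ψ holds at some accessible world.
Let φ = \Box p. Evaluate φ at each world:
  w0 (successors ∅): φ is true.
  w1 (successors {w1}): φ is false.
  w2 (successors {w0, w4}): φ is false.
  w3 (successors ∅): φ is true.
  w4 (successors {w0, w1, w2, w3, w5}): φ is false.
  w5 (successors {w1, w3}): φ is false.
For instance, at w1:
  At w1: \Box p requires p at every successor {w1}.
    p fails at w1, so \Box p is false at w1.
Satisfying worlds: {w0, w3}

w0, w3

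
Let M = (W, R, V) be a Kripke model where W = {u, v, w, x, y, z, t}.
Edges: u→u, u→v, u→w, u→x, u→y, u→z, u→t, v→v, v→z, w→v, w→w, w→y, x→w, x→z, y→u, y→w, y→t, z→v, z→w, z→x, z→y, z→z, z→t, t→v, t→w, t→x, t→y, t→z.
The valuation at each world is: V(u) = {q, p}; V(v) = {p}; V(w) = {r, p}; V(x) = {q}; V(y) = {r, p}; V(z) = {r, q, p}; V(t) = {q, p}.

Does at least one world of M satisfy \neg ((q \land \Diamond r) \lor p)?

Let φ = \neg ((q \land \Diamond r) \lor p). Evaluate φ at each world:
  u (successors {u, v, w, x, y, z, t}): φ is false.
  v (successors {v, z}): φ is false.
  w (successors {v, w, y}): φ is false.
  x (successors {w, z}): φ is false.
  y (successors {u, w, t}): φ is false.
  z (successors {v, w, x, y, z, t}): φ is false.
  t (successors {v, w, x, y, z}): φ is false.
For instance, at w:
  At w: (q \land \Diamond r) \lor p is true, so \neg ((q \land \Diamond r) \lor p) is false.
    At w: q \land \Diamond r is false, p is true, so (q \land \Diamond r) \lor p is true.
      At w: q is false, \Diamond r is true, so q \land \Diamond r is false.

No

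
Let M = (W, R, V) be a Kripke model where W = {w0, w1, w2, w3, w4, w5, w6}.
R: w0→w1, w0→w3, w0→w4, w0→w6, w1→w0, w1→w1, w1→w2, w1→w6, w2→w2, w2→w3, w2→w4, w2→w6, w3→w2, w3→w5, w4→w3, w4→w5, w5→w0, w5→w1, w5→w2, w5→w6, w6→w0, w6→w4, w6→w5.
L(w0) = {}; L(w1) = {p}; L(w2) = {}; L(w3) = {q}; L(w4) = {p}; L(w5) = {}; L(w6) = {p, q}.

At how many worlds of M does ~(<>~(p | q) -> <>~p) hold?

Let φ = ~(<>~(p | q) -> <>~p). Evaluate φ at each world:
  w0 (successors {w1, w3, w4, w6}): φ is false.
  w1 (successors {w0, w1, w2, w6}): φ is false.
  w2 (successors {w2, w3, w4, w6}): φ is false.
  w3 (successors {w2, w5}): φ is false.
  w4 (successors {w3, w5}): φ is false.
  w5 (successors {w0, w1, w2, w6}): φ is false.
  w6 (successors {w0, w4, w5}): φ is false.
For instance, at w2:
  At w2: <>~(p | q) -> <>~p is true, so ~(<>~(p | q) -> <>~p) is false.
    At w2: <>~(p | q) is true, <>~p is true, so <>~(p | q) -> <>~p is true.
      At w2: <>~(p | q) requires ~(p | q) at some successor in {w2, w3, w4, w6}.
        ~(p | q) holds at w2, so <>~(p | q) is true at w2.
      At w2: <>~p requires ~p at some successor in {w2, w3, w4, w6}.
        ~p holds at w2, so <>~p is true at w2.
Satisfying worlds: none.

0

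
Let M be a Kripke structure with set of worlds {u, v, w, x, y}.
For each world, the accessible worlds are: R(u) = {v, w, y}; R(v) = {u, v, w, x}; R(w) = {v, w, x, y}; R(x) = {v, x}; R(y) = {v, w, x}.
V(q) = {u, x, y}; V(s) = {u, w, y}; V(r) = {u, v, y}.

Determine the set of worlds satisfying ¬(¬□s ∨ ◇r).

Recall that □ψ holds at a world iff ψ holds at every accessible world, and ◇ψ holds iff ψ holds at some accessible world.
Let φ = ¬(¬□s ∨ ◇r). Evaluate φ at each world:
  u (successors {v, w, y}): φ is false.
  v (successors {u, v, w, x}): φ is false.
  w (successors {v, w, x, y}): φ is false.
  x (successors {v, x}): φ is false.
  y (successors {v, w, x}): φ is false.
For instance, at u:
  At u: ¬□s ∨ ◇r is true, so ¬(¬□s ∨ ◇r) is false.
    At u: ¬□s is true, ◇r is true, so ¬□s ∨ ◇r is true.
      At u: □s is false, so ¬□s is true.
      At u: ◇r requires r at some successor in {v, w, y}.
        r holds at v, so ◇r is true at u.
Satisfying worlds: none.

none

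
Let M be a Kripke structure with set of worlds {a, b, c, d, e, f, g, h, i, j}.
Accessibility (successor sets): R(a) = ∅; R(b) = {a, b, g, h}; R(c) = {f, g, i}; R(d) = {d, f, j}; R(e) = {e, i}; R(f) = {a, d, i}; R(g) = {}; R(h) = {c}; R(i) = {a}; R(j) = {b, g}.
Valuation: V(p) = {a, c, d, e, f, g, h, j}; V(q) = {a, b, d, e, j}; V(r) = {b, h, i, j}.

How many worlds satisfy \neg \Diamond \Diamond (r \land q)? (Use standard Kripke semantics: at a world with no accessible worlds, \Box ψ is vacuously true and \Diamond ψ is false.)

6

Let φ = \neg \Diamond \Diamond (r \land q). Evaluate φ at each world:
  a (successors ∅): φ is true.
  b (successors {a, b, g, h}): φ is false.
  c (successors {f, g, i}): φ is true.
  d (successors {d, f, j}): φ is false.
  e (successors {e, i}): φ is true.
  f (successors {a, d, i}): φ is false.
  g (successors ∅): φ is true.
  h (successors {c}): φ is true.
  i (successors {a}): φ is true.
  j (successors {b, g}): φ is false.
For instance, at h:
  At h: \Diamond \Diamond (r \land q) is false, so \neg \Diamond \Diamond (r \land q) is true.
    At h: \Diamond \Diamond (r \land q) requires \Diamond (r \land q) at some successor in {c}.
      At c: \Diamond (r \land q) is false.
    So \Diamond \Diamond (r \land q) is false at h.
Satisfying worlds: {a, c, e, g, h, i}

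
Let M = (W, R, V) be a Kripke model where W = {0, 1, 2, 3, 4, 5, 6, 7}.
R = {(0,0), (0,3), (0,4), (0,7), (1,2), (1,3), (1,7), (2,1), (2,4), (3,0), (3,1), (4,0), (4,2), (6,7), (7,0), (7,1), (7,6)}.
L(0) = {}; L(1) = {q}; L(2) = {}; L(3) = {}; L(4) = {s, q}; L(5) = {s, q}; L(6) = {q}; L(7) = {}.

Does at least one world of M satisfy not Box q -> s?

Yes

Recall that Box ψ holds at a world iff ψ holds at every accessible world, and Dia ψ holds iff ψ holds at some accessible world.
Let φ = not Box q -> s. Evaluate φ at each world:
  0 (successors {0, 3, 4, 7}): φ is false.
  1 (successors {2, 3, 7}): φ is false.
  2 (successors {1, 4}): φ is true.
  3 (successors {0, 1}): φ is false.
  4 (successors {0, 2}): φ is true.
  5 (successors ∅): φ is true.
  6 (successors {7}): φ is false.
  7 (successors {0, 1, 6}): φ is false.
Detail at 2 (witness):
  At 2: not Box q is false, s is false, so not Box q -> s is true.
    At 2: Box q is true, so not Box q is false.
      At 2: Box q requires q at every successor {1, 4}.
        At 1: q is true.
        At 4: q is true.
      So Box q is true at 2.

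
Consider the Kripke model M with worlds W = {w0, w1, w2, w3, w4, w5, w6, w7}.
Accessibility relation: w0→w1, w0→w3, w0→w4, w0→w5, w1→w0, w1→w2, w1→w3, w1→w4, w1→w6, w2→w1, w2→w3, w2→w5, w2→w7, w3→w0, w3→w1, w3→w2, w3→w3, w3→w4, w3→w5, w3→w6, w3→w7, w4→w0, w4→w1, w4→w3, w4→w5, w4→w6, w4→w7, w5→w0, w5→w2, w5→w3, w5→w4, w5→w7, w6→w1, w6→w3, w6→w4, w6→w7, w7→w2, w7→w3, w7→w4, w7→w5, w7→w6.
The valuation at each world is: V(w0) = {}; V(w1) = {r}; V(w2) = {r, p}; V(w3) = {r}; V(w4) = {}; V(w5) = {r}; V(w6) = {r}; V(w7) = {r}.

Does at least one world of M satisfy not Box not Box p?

Recall that Box ψ holds at a world iff ψ holds at every accessible world, and Dia ψ holds iff ψ holds at some accessible world.
Let φ = not Box not Box p. Evaluate φ at each world:
  w0 (successors {w1, w3, w4, w5}): φ is false.
  w1 (successors {w0, w2, w3, w4, w6}): φ is false.
  w2 (successors {w1, w3, w5, w7}): φ is false.
  w3 (successors {w0, w1, w2, w3, w4, w5, w6, w7}): φ is false.
  w4 (successors {w0, w1, w3, w5, w6, w7}): φ is false.
  w5 (successors {w0, w2, w3, w4, w7}): φ is false.
  w6 (successors {w1, w3, w4, w7}): φ is false.
  w7 (successors {w2, w3, w4, w5, w6}): φ is false.
For instance, at w0:
  At w0: Box not Box p is true, so not Box not Box p is false.
    At w0: Box not Box p requires not Box p at every successor {w1, w3, w4, w5}.
      At w1: not Box p is true.
      At w3: not Box p is true.
      At w4: not Box p is true.
      At w5: not Box p is true.
    So Box not Box p is true at w0.

No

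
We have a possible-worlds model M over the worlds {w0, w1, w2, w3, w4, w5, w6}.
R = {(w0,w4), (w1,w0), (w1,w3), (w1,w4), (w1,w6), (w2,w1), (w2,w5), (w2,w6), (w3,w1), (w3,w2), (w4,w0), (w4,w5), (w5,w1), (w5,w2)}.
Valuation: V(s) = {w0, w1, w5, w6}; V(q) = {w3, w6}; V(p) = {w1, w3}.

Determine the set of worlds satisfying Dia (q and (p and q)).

w1

Let φ = Dia (q and (p and q)). Evaluate φ at each world:
  w0 (successors {w4}): φ is false.
  w1 (successors {w0, w3, w4, w6}): φ is true.
  w2 (successors {w1, w5, w6}): φ is false.
  w3 (successors {w1, w2}): φ is false.
  w4 (successors {w0, w5}): φ is false.
  w5 (successors {w1, w2}): φ is false.
  w6 (successors ∅): φ is false.
For instance, at w1:
  At w1: Dia (q and (p and q)) requires q and (p and q) at some successor in {w0, w3, w4, w6}.
    q and (p and q) holds at w3, so Dia (q and (p and q)) is true at w1.
Satisfying worlds: {w1}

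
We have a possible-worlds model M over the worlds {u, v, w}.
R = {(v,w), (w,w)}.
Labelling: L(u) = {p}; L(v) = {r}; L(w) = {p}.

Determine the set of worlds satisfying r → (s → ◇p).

Let φ = r → (s → ◇p). Evaluate φ at each world:
  u (successors ∅): φ is true.
  v (successors {w}): φ is true.
  w (successors {w}): φ is true.
For instance, at v:
  At v: r is true, s → ◇p is true, so r → (s → ◇p) is true.
    At v: s is false, ◇p is true, so s → ◇p is true.
      At v: ◇p requires p at some successor in {w}.
        p holds at w, so ◇p is true at v.
Satisfying worlds: {u, v, w}

u, v, w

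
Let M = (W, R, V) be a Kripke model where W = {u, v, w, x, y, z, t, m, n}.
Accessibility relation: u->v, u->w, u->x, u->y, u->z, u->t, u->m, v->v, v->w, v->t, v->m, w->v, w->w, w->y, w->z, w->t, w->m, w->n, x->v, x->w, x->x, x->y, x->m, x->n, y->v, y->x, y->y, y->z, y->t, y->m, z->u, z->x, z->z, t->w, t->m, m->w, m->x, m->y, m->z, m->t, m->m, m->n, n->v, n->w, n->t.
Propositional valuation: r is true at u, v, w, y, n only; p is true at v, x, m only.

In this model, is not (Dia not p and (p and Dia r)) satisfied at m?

At m: Dia not p and (p and Dia r) is true, so not (Dia not p and (p and Dia r)) is false.
  At m: Dia not p is true, p and Dia r is true, so Dia not p and (p and Dia r) is true.
    At m: Dia not p requires not p at some successor in {w, x, y, z, t, m, n}.
      not p holds at w, so Dia not p is true at m.
    At m: p is true, Dia r is true, so p and Dia r is true.
      At m: Dia r requires r at some successor in {w, x, y, z, t, m, n}.
        r holds at w, so Dia r is true at m.

No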